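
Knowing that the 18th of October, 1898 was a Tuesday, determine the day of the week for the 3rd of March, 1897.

Count forward from the earlier date (March 3, 1897) to the later (October 18, 1898):
Day-of-year of March 3, 1897: 62.
Day-of-year of October 18, 1898: 291.
1897 has 365 days, so 365 − 62 = 303 days remain in 1897.
Total: 303 + 291 = 594 days.
594 mod 7 = 6, so 6 days before Tuesday is Wednesday.

Wednesday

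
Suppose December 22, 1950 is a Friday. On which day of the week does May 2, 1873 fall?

Friday

Count forward from the earlier date (May 2, 1873) to the later (December 22, 1950):
Day-of-year of May 2, 1873: 122.
Day-of-year of December 22, 1950: 356.
1873 has 365 days, so 365 − 122 = 243 days remain in 1873.
Full years 1874–1949: 58 common + 18 leap = 58×365 + 18×366 = 27758 days.
Total: 243 + 27758 + 356 = 28357 days.
28357 is a multiple of 7, so May 2, 1873 falls on the same weekday: Friday.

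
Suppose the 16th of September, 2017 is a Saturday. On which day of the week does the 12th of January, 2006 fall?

Count forward from the earlier date (January 12, 2006) to the later (September 16, 2017):
From January 12, 2006 to January 12, 2017: 11 years, of which 3 contain a Feb 29 — 8×365 + 3×366 = 4018 days.
January 2017: 31 − 12 = 19 days remain.
Then February 2017 (28), March (31), April (30), May (31), June (30), July (31), August (31): 28 + 31 + 30 + 31 + 30 + 31 + 31 = 212 days.
September 1–16, 2017: 16 days.
Residual: 247 days.
Total: 4265 days.
4265 mod 7 = 2, so 2 days before Saturday is Thursday.

Thursday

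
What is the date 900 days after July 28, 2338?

January 13, 2341

Count 900 days after July 28, 2338:
July 28, 2338 → July 28, 2339: 365 days.
July 28, 2339 → July 28, 2340: 366 days (2340 is a leap year).
July 2340: 31 − 28 = 3 days remain.
Then August (31), September (30), October (31), November (30), December (31): 31 + 30 + 31 + 30 + 31 = 153 days.
January 1–13, 2341: 13 days.
Residual: 169 days.
Total: 900 days.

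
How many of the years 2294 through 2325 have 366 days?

Years divisible by 4 in [2294, 2325]: 2296, 2300, 2304, 2308, 2312, 2316, 2320, 2324.
Of these, 2300 is divisible by 100 but not 400, so not leap.
Leap years: 8 − 1 = 7.

7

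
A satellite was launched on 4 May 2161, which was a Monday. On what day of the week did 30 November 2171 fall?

Day-of-year of May 4, 2161: 124.
Day-of-year of November 30, 2171: 334.
2161 has 365 days, so 365 − 124 = 241 days remain in 2161.
Full years 2162–2170: 7 common + 2 leap = 7×365 + 2×366 = 3287 days.
Total: 241 + 3287 + 334 = 3862 days.
3862 mod 7 = 5, so 5 days after Monday is Saturday.

Saturday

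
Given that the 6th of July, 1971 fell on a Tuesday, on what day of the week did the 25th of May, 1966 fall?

Wednesday

Count forward from the earlier date (May 25, 1966) to the later (July 6, 1971):
Day-of-year of May 25, 1966: 145.
Day-of-year of July 6, 1971: 187.
1966 has 365 days, so 365 − 145 = 220 days remain in 1966.
Full years: 1967: 365; 1968: 366; 1969: 365; 1970: 365. Sum = 1461.
Total: 220 + 1461 + 187 = 1868 days.
1868 mod 7 = 6, so 6 days before Tuesday is Wednesday.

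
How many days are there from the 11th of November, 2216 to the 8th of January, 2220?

Day-of-year of November 11, 2216: 316.
Day-of-year of January 8, 2220: 8.
2216 has 366 days, so 366 − 316 = 50 days remain in 2216.
Full years: 2217: 365; 2218: 365; 2219: 365. Sum = 1095.
Total: 50 + 1095 + 8 = 1153 days.

1153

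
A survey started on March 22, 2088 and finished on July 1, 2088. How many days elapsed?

101

March 2088: 31 − 22 = 9 days remain.
Then April (30), May (31), June (30): 30 + 31 + 30 = 91 days.
July 1, 2088: 1 day.
Total: 9 + 91 + 1 = 101 days.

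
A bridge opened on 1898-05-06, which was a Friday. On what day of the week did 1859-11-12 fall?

Saturday

Count forward from the earlier date (November 12, 1859) to the later (May 6, 1898):
Day-of-year of November 12, 1859: 316.
Day-of-year of May 6, 1898: 126.
1859 has 365 days, so 365 − 316 = 49 days remain in 1859.
Full years 1860–1897: 28 common + 10 leap = 28×365 + 10×366 = 13880 days.
Total: 49 + 13880 + 126 = 14055 days.
14055 mod 7 = 6, so 6 days before Friday is Saturday.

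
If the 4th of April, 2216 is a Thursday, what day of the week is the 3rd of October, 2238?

Day-of-year of April 4, 2216: 95.
Day-of-year of October 3, 2238: 276.
2216 has 366 days, so 366 − 95 = 271 days remain in 2216.
Full years 2217–2237: 16 common + 5 leap = 16×365 + 5×366 = 7670 days.
Total: 271 + 7670 + 276 = 8217 days.
8217 mod 7 = 6, so 6 days after Thursday is Wednesday.

Wednesday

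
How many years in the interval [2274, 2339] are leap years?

Years divisible by 4: 2276, 2280, …, 2336 — 16 in all.
Of these, 2300 is divisible by 100 but not 400, so not leap.
Leap years: 16 − 1 = 15.

15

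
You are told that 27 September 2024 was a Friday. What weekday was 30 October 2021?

Count forward from the earlier date (October 30, 2021) to the later (September 27, 2024):
Day-of-year of October 30, 2021: 303.
Day-of-year of September 27, 2024: 271.
2021 has 365 days, so 365 − 303 = 62 days remain in 2021.
Full years: 2022: 365; 2023: 365. Sum = 730.
Total: 62 + 730 + 271 = 1063 days.
1063 mod 7 = 6, so 6 days before Friday is Saturday.

Saturday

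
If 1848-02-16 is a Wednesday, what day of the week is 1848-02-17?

Within February 1848: 17 − 16 = 1 day.
1 mod 7 = 1, so 1 day after Wednesday is Thursday.

Thursday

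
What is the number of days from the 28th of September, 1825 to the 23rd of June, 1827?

633

September 1825: 30 − 28 = 2 days remain.
Then 20 full months totalling 608 days.
June 1–23, 1827: 23 days.
Total: 2 + 608 + 23 = 633 days.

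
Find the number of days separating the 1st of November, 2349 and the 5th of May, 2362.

Day-of-year of November 1, 2349: 305.
Day-of-year of May 5, 2362: 125.
2349 has 365 days, so 365 − 305 = 60 days remain in 2349.
Full years 2350–2361: 9 common + 3 leap = 9×365 + 3×366 = 4383 days.
Total: 60 + 4383 + 125 = 4568 days.

4568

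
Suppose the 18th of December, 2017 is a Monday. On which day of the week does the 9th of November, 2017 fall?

Thursday

Count forward from the earlier date (November 9, 2017) to the later (December 18, 2017):
November 2017: 30 − 9 = 21 days remain.
December 1–18, 2017: 18 days.
Total: 21 + 18 = 39 days.
39 mod 7 = 4, so 4 days before Monday is Thursday.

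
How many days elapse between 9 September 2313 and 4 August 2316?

1060

September 9, 2313 → September 9, 2314: 365 days.
September 9, 2314 → September 9, 2315: 365 days.
September 2315: 30 − 9 = 21 days remain.
Then 10 full months totalling 305 days.
August 1–4, 2316: 4 days.
Residual: 330 days.
Total: 1060 days.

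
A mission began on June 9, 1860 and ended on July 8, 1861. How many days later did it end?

June 9, 1860 → June 9, 1861: 365 days.
June 1861: 30 − 9 = 21 days remain.
July 1–8, 1861: 8 days.
Residual: 29 days.
Total: 394 days.

394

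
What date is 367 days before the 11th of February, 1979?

the 9th of February, 1978

Count 367 days before February 11, 1979:
Day-of-year of February 9, 1978: 40.
Day-of-year of February 11, 1979: 42.
1978 has 365 days, so 365 − 40 = 325 days remain in 1978.
Total: 325 + 42 = 367 days.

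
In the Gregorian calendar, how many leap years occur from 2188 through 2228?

10

Years divisible by 4 in [2188, 2228]: 2188, 2192, 2196, 2200, 2204, 2208, 2212, 2216, 2220, 2224, 2228.
Of these, 2200 is divisible by 100 but not 400, so not leap.
Leap years: 11 − 1 = 10.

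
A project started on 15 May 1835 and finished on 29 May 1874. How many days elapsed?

Day-of-year of May 15, 1835: 135.
Day-of-year of May 29, 1874: 149.
1835 has 365 days, so 365 − 135 = 230 days remain in 1835.
Full years 1836–1873: 28 common + 10 leap = 28×365 + 10×366 = 13880 days.
Total: 230 + 13880 + 149 = 14259 days.

14259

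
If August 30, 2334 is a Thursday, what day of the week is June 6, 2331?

Saturday

Count forward from the earlier date (June 6, 2331) to the later (August 30, 2334):
Day-of-year of June 6, 2331: 157.
Day-of-year of August 30, 2334: 242.
2331 has 365 days, so 365 − 157 = 208 days remain in 2331.
Full years: 2332: 366; 2333: 365. Sum = 731.
Total: 208 + 731 + 242 = 1181 days.
1181 mod 7 = 5, so 5 days before Thursday is Saturday.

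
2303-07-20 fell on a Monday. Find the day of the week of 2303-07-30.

Thursday

Within July 2303: 30 − 20 = 10 days.
10 mod 7 = 3, so 3 days after Monday is Thursday.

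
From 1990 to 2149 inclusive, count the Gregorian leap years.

39

Years divisible by 4: 1992, 1996, …, 2148 — 40 in all.
Of these, 2100 is divisible by 100 but not 400, so not leap.
2000 is divisible by 400, so still leap.
Leap years: 40 − 1 = 39.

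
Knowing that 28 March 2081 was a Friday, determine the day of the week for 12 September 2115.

From March 28, 2081 to March 28, 2115: 34 years, of which 7 contain a Feb 29 — 27×365 + 7×366 = 12417 days.
(2100 is not a leap year (divisible by 100 but not 400).)
March 2115: 31 − 28 = 3 days remain.
Then April (30), May (31), June (30), July (31), August (31): 30 + 31 + 30 + 31 + 31 = 153 days.
September 1–12, 2115: 12 days.
Residual: 168 days.
Total: 12585 days.
12585 mod 7 = 6, so 6 days after Friday is Thursday.

Thursday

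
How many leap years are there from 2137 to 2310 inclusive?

41

Years divisible by 4: 2140, 2144, …, 2308 — 43 in all.
Of these, 2200, 2300 are divisible by 100 but not 400, so not leap.
Leap years: 43 − 2 = 41.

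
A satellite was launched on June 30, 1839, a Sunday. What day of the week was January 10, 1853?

From June 30, 1839 to June 30, 1852: 13 years, of which 4 contain a Feb 29 — 9×365 + 4×366 = 4749 days.
June 1852: 30 − 30 = 0 days remain.
Then July (31), August (31), September (30), October (31), November (30), December (31): 31 + 31 + 30 + 31 + 30 + 31 = 184 days.
January 1–10, 1853: 10 days.
Residual: 194 days.
Total: 4943 days.
4943 mod 7 = 1, so 1 day after Sunday is Monday.

Monday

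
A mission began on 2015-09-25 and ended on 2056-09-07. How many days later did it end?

Day-of-year of September 25, 2015: 268.
Day-of-year of September 7, 2056: 251.
2015 has 365 days, so 365 − 268 = 97 days remain in 2015.
Full years 2016–2055: 30 common + 10 leap = 30×365 + 10×366 = 14610 days.
Total: 97 + 14610 + 251 = 14958 days.

14958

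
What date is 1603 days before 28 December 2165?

8 August 2161

Count 1603 days before December 28, 2165:
August 8, 2161 → August 8, 2162: 365 days.
August 8, 2162 → August 8, 2163: 365 days.
August 8, 2163 → August 8, 2164: 366 days (2164 is a leap year).
August 8, 2164 → August 8, 2165: 365 days.
August 2165: 31 − 8 = 23 days remain.
Then September (30), October (31), November (30): 30 + 31 + 30 = 91 days.
December 1–28, 2165: 28 days.
Residual: 142 days.
Total: 1603 days.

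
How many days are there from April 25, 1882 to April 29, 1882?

4

Within April 1882: 29 − 25 = 4 days.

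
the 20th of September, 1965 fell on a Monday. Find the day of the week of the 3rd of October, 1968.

Day-of-year of September 20, 1965: 263.
Day-of-year of October 3, 1968: 277.
1965 has 365 days, so 365 − 263 = 102 days remain in 1965.
Full years: 1966: 365; 1967: 365. Sum = 730.
Total: 102 + 730 + 277 = 1109 days.
1109 mod 7 = 3, so 3 days after Monday is Thursday.

Thursday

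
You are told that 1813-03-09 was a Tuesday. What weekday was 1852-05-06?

Thursday

Day-of-year of March 9, 1813: 68.
Day-of-year of May 6, 1852: 127.
1813 has 365 days, so 365 − 68 = 297 days remain in 1813.
Full years 1814–1851: 29 common + 9 leap = 29×365 + 9×366 = 13879 days.
Total: 297 + 13879 + 127 = 14303 days.
14303 mod 7 = 2, so 2 days after Tuesday is Thursday.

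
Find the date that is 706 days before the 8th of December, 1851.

the 1st of January, 1850

Count 706 days before December 8, 1851:
Day-of-year of January 1, 1850: 1.
Day-of-year of December 8, 1851: 342.
1850 has 365 days, so 365 − 1 = 364 days remain in 1850.
Total: 364 + 342 = 706 days.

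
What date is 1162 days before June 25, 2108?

April 20, 2105

Count 1162 days before June 25, 2108:
April 20, 2105 → April 20, 2106: 365 days.
April 20, 2106 → April 20, 2107: 365 days.
April 20, 2107 → April 20, 2108: 366 days (2108 is a leap year).
April 2108: 30 − 20 = 10 days remain.
Then May (31): 31 days.
June 1–25, 2108: 25 days.
Residual: 66 days.
Total: 1162 days.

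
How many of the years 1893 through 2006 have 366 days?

Years divisible by 4: 1896, 1900, …, 2004 — 28 in all.
Of these, 1900 is divisible by 100 but not 400, so not leap.
2000 is divisible by 400, so still leap.
Leap years: 28 − 1 = 27.

27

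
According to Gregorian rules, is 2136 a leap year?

2136 is a leap year.

Yes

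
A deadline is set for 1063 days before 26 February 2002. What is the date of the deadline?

31 March 1999

Count 1063 days before February 26, 2002:
Day-of-year of March 31, 1999: 90.
Day-of-year of February 26, 2002: 57.
1999 has 365 days, so 365 − 90 = 275 days remain in 1999.
Full years: 2000: 366; 2001: 365. Sum = 731.
Total: 275 + 731 + 57 = 1063 days.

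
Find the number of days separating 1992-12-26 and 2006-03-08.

4820

From December 26, 1992 to December 26, 2005: 13 years, of which 3 contain a Feb 29 — 10×365 + 3×366 = 4748 days.
(2000 is a leap year (divisible by 400).)
December 2005: 31 − 26 = 5 days remain.
Then January (31), February 2006 (28): 31 + 28 = 59 days.
March 1–8, 2006: 8 days.
Residual: 72 days.
Total: 4820 days.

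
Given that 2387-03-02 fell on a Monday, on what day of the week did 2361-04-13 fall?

Count forward from the earlier date (April 13, 2361) to the later (March 2, 2387):
From April 13, 2361 to April 13, 2386: 25 years, of which 6 contain a Feb 29 — 19×365 + 6×366 = 9131 days.
April 2386: 30 − 13 = 17 days remain.
Then 10 full months totalling 304 days.
March 1–2, 2387: 2 days.
Residual: 323 days.
Total: 9454 days.
9454 mod 7 = 4, so 4 days before Monday is Thursday.

Thursday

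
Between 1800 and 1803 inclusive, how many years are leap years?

0

Years divisible by 4 in [1800, 1803]: 1800.
Of these, 1800 is divisible by 100 but not 400, so not leap.
Leap years: 1 − 1 = 0.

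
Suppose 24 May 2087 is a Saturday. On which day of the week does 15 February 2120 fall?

Day-of-year of May 24, 2087: 144.
Day-of-year of February 15, 2120: 46.
2087 has 365 days, so 365 − 144 = 221 days remain in 2087.
Full years 2088–2119: 25 common + 7 leap = 25×365 + 7×366 = 11687 days.
Total: 221 + 11687 + 46 = 11954 days.
11954 mod 7 = 5, so 5 days after Saturday is Thursday.

Thursday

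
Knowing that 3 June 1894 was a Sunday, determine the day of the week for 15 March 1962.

Day-of-year of June 3, 1894: 154.
Day-of-year of March 15, 1962: 74.
1894 has 365 days, so 365 − 154 = 211 days remain in 1894.
Full years 1895–1961: 51 common + 16 leap = 51×365 + 16×366 = 24471 days.
Total: 211 + 24471 + 74 = 24756 days.
24756 mod 7 = 4, so 4 days after Sunday is Thursday.

Thursday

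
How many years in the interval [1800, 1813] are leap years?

3

Years divisible by 4 in [1800, 1813]: 1800, 1804, 1808, 1812.
Of these, 1800 is divisible by 100 but not 400, so not leap.
Leap years: 4 − 1 = 3.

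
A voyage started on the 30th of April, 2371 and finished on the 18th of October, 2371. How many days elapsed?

April 2371: 30 − 30 = 0 days remain.
Then May (31), June (30), July (31), August (31), September (30): 31 + 30 + 31 + 31 + 30 = 153 days.
October 1–18, 2371: 18 days.
Total: 0 + 153 + 18 = 171 days.

171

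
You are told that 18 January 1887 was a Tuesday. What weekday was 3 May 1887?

January 1887: 31 − 18 = 13 days remain.
Then February 1887 (28), March (31), April (30): 28 + 31 + 30 = 89 days.
May 1–3, 1887: 3 days.
Total: 13 + 89 + 3 = 105 days.
105 is a multiple of 7, so 3 May 1887 falls on the same weekday: Tuesday.

Tuesday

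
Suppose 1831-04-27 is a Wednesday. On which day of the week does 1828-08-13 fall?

Wednesday

Count forward from the earlier date (August 13, 1828) to the later (April 27, 1831):
August 13, 1828 → August 13, 1829: 365 days.
August 13, 1829 → August 13, 1830: 365 days.
August 1830: 31 − 13 = 18 days remain.
Then September (30), October (31), November (30), December (31), January (31), February 1831 (28), March (31): 30 + 31 + 30 + 31 + 31 + 28 + 31 = 212 days.
April 1–27, 1831: 27 days.
Residual: 257 days.
Total: 987 days.
987 is a multiple of 7, so 1828-08-13 falls on the same weekday: Wednesday.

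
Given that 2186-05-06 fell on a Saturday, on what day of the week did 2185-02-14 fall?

Monday

Count forward from the earlier date (February 14, 2185) to the later (May 6, 2186):
February 14, 2185 → February 14, 2186: 365 days.
February 2186: 28 − 14 = 14 days remain (2186 is not a leap year, so February has 28 days).
Then March (31), April (30): 31 + 30 = 61 days.
May 1–6, 2186: 6 days.
Residual: 81 days.
Total: 446 days.
446 mod 7 = 5, so 5 days before Saturday is Monday.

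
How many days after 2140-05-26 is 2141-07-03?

Day-of-year of May 26, 2140: 147.
Day-of-year of July 3, 2141: 184.
2140 has 366 days, so 366 − 147 = 219 days remain in 2140.
Total: 219 + 184 = 403 days.

403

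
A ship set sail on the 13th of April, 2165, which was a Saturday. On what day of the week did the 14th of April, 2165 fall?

Within April 2165: 14 − 13 = 1 day.
1 mod 7 = 1, so 1 day after Saturday is Sunday.

Sunday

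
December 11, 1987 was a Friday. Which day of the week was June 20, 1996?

Day-of-year of December 11, 1987: 345.
Day-of-year of June 20, 1996: 172.
1987 has 365 days, so 365 − 345 = 20 days remain in 1987.
Full years 1988–1995: 6 common + 2 leap = 6×365 + 2×366 = 2922 days.
Total: 20 + 2922 + 172 = 3114 days.
3114 mod 7 = 6, so 6 days after Friday is Thursday.

Thursday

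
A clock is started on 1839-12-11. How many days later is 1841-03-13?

458

December 1839: 31 − 11 = 20 days remain.
Then 14 full months totalling 425 days.
March 1–13, 1841: 13 days.
Total: 20 + 425 + 13 = 458 days.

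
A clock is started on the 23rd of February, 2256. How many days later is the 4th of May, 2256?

71

February 2256: 29 − 23 = 6 days remain (2256 is a leap year, so February has 29 days).
Then March (31), April (30): 31 + 30 = 61 days.
May 1–4, 2256: 4 days.
Total: 6 + 61 + 4 = 71 days.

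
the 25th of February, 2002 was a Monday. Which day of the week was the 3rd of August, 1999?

Count forward from the earlier date (August 3, 1999) to the later (February 25, 2002):
August 3, 1999 → August 3, 2000: 366 days (2000 is a leap year (divisible by 400)).
August 3, 2000 → August 3, 2001: 365 days.
August 2001: 31 − 3 = 28 days remain.
Then September (30), October (31), November (30), December (31), January (31): 30 + 31 + 30 + 31 + 31 = 153 days.
February 1–25, 2002: 25 days (2002 is not a leap year).
Residual: 206 days.
Total: 937 days.
937 mod 7 = 6, so 6 days before Monday is Tuesday.

Tuesday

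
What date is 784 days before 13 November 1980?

21 September 1978

Count 784 days before November 13, 1980:
September 21, 1978 → September 21, 1979: 365 days.
September 21, 1979 → September 21, 1980: 366 days (1980 is a leap year).
September 1980: 30 − 21 = 9 days remain.
Then October (31): 31 days.
November 1–13, 1980: 13 days.
Residual: 53 days.
Total: 784 days.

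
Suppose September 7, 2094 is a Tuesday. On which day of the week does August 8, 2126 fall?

Thursday

From September 7, 2094 to September 7, 2125: 31 years, of which 7 contain a Feb 29 — 24×365 + 7×366 = 11322 days.
(2100 is not a leap year (divisible by 100 but not 400).)
September 2125: 30 − 7 = 23 days remain.
Then 10 full months totalling 304 days.
August 1–8, 2126: 8 days.
Residual: 335 days.
Total: 11657 days.
11657 mod 7 = 2, so 2 days after Tuesday is Thursday.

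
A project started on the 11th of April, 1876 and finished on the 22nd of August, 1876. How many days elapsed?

133

April 1876: 30 − 11 = 19 days remain.
Then May (31), June (30), July (31): 31 + 30 + 31 = 92 days.
August 1–22, 1876: 22 days.
Total: 19 + 92 + 22 = 133 days.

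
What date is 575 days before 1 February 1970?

6 July 1968

Count 575 days before February 1, 1970:
July 6, 1968 → July 6, 1969: 365 days.
July 1969: 31 − 6 = 25 days remain.
Then August (31), September (30), October (31), November (30), December (31), January (31): 31 + 30 + 31 + 30 + 31 + 31 = 184 days.
February 1, 1970: 1 day (1970 is not a leap year).
Residual: 210 days.
Total: 575 days.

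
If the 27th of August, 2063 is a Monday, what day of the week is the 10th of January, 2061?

Count forward from the earlier date (January 10, 2061) to the later (August 27, 2063):
January 2061: 31 − 10 = 21 days remain.
Then 30 full months totalling 911 days.
August 1–27, 2063: 27 days.
Total: 21 + 911 + 27 = 959 days.
959 is a multiple of 7, so the 10th of January, 2061 falls on the same weekday: Monday.

Monday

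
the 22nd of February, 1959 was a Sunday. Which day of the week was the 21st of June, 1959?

Sunday

February 1959: 28 − 22 = 6 days remain (1959 is not a leap year, so February has 28 days).
Then March (31), April (30), May (31): 31 + 30 + 31 = 92 days.
June 1–21, 1959: 21 days.
Total: 6 + 92 + 21 = 119 days.
119 is a multiple of 7, so the 21st of June, 1959 falls on the same weekday: Sunday.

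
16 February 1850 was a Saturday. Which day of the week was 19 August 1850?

February 1850: 28 − 16 = 12 days remain (1850 is not a leap year, so February has 28 days).
Then March (31), April (30), May (31), June (30), July (31): 31 + 30 + 31 + 30 + 31 = 153 days.
August 1–19, 1850: 19 days.
Total: 12 + 153 + 19 = 184 days.
184 mod 7 = 2, so 2 days after Saturday is Monday.

Monday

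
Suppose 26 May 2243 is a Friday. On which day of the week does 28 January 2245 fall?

Tuesday

Day-of-year of May 26, 2243: 146.
Day-of-year of January 28, 2245: 28.
2243 has 365 days, so 365 − 146 = 219 days remain in 2243.
Full years: 2244: 366. Sum = 366.
Total: 219 + 366 + 28 = 613 days.
613 mod 7 = 4, so 4 days after Friday is Tuesday.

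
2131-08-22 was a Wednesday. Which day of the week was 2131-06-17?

Sunday

Count forward from the earlier date (June 17, 2131) to the later (August 22, 2131):
June 2131: 30 − 17 = 13 days remain.
Then July (31): 31 days.
August 1–22, 2131: 22 days.
Total: 13 + 31 + 22 = 66 days.
66 mod 7 = 3, so 3 days before Wednesday is Sunday.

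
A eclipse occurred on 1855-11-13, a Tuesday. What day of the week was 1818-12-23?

Wednesday

Count forward from the earlier date (December 23, 1818) to the later (November 13, 1855):
Day-of-year of December 23, 1818: 357.
Day-of-year of November 13, 1855: 317.
1818 has 365 days, so 365 − 357 = 8 days remain in 1818.
Full years 1819–1854: 27 common + 9 leap = 27×365 + 9×366 = 13149 days.
Total: 8 + 13149 + 317 = 13474 days.
13474 mod 7 = 6, so 6 days before Tuesday is Wednesday.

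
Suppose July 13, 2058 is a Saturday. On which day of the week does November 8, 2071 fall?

Day-of-year of July 13, 2058: 194.
Day-of-year of November 8, 2071: 312.
2058 has 365 days, so 365 − 194 = 171 days remain in 2058.
Full years 2059–2070: 9 common + 3 leap = 9×365 + 3×366 = 4383 days.
Total: 171 + 4383 + 312 = 4866 days.
4866 mod 7 = 1, so 1 day after Saturday is Sunday.

Sunday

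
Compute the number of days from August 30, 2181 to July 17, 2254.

Day-of-year of August 30, 2181: 242.
Day-of-year of July 17, 2254: 198.
2181 has 365 days, so 365 − 242 = 123 days remain in 2181.
Full years 2182–2253: 55 common + 17 leap = 55×365 + 17×366 = 26297 days.
Total: 123 + 26297 + 198 = 26618 days.

26618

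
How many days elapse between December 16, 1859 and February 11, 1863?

1153

Day-of-year of December 16, 1859: 350.
Day-of-year of February 11, 1863: 42.
1859 has 365 days, so 365 − 350 = 15 days remain in 1859.
Full years: 1860: 366; 1861: 365; 1862: 365. Sum = 1096.
Total: 15 + 1096 + 42 = 1153 days.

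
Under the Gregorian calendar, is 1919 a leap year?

No

1919 is not a leap year.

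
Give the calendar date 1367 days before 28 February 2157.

2 June 2153

Count 1367 days before February 28, 2157:
Day-of-year of June 2, 2153: 153.
Day-of-year of February 28, 2157: 59.
2153 has 365 days, so 365 − 153 = 212 days remain in 2153.
Full years: 2154: 365; 2155: 365; 2156: 366. Sum = 1096.
Total: 212 + 1096 + 59 = 1367 days.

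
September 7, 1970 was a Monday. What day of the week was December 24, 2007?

Monday

From September 7, 1970 to September 7, 2007: 37 years, of which 9 contain a Feb 29 — 28×365 + 9×366 = 13514 days.
(2000 is a leap year (divisible by 400).)
September 2007: 30 − 7 = 23 days remain.
Then October (31), November (30): 31 + 30 = 61 days.
December 1–24, 2007: 24 days.
Residual: 108 days.
Total: 13622 days.
13622 is a multiple of 7, so December 24, 2007 falls on the same weekday: Monday.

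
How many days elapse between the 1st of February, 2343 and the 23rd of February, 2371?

Day-of-year of February 1, 2343: 32.
Day-of-year of February 23, 2371: 54.
2343 has 365 days, so 365 − 32 = 333 days remain in 2343.
Full years 2344–2370: 20 common + 7 leap = 20×365 + 7×366 = 9862 days.
Total: 333 + 9862 + 54 = 10249 days.

10249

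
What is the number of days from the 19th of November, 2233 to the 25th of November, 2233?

Within November 2233: 25 − 19 = 6 days.

6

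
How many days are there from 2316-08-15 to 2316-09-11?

27

August 2316: 31 − 15 = 16 days remain.
September 1–11, 2316: 11 days.
Total: 16 + 11 = 27 days.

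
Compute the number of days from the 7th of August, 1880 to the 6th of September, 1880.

August 1880: 31 − 7 = 24 days remain.
September 1–6, 1880: 6 days.
Total: 24 + 6 = 30 days.

30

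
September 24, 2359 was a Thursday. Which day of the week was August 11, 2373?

From September 24, 2359 to September 24, 2372: 13 years, of which 4 contain a Feb 29 — 9×365 + 4×366 = 4749 days.
September 2372: 30 − 24 = 6 days remain.
Then 10 full months totalling 304 days.
August 1–11, 2373: 11 days.
Residual: 321 days.
Total: 5070 days.
5070 mod 7 = 2, so 2 days after Thursday is Saturday.

Saturday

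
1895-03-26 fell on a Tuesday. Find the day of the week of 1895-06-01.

March 1895: 31 − 26 = 5 days remain.
Then April (30), May (31): 30 + 31 = 61 days.
June 1, 1895: 1 day.
Total: 5 + 61 + 1 = 67 days.
67 mod 7 = 4, so 4 days after Tuesday is Saturday.

Saturday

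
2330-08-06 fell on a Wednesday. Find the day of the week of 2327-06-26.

Sunday

Count forward from the earlier date (June 26, 2327) to the later (August 6, 2330):
June 26, 2327 → June 26, 2328: 366 days (2328 is a leap year).
June 26, 2328 → June 26, 2329: 365 days.
June 26, 2329 → June 26, 2330: 365 days.
June 2330: 30 − 26 = 4 days remain.
Then July (31): 31 days.
August 1–6, 2330: 6 days.
Residual: 41 days.
Total: 1137 days.
1137 mod 7 = 3, so 3 days before Wednesday is Sunday.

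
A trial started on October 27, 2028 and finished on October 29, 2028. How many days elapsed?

2

Within October 2028: 29 − 27 = 2 days.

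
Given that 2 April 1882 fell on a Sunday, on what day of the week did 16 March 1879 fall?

Count forward from the earlier date (March 16, 1879) to the later (April 2, 1882):
March 16, 1879 → March 16, 1880: 366 days (1880 is a leap year).
March 16, 1880 → March 16, 1881: 365 days.
March 16, 1881 → March 16, 1882: 365 days.
March 1882: 31 − 16 = 15 days remain.
April 1–2, 1882: 2 days.
Residual: 17 days.
Total: 1113 days.
1113 is a multiple of 7, so 16 March 1879 falls on the same weekday: Sunday.

Sunday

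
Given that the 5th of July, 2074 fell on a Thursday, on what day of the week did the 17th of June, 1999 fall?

Count forward from the earlier date (June 17, 1999) to the later (July 5, 2074):
From June 17, 1999 to June 17, 2074: 75 years, of which 19 contain a Feb 29 — 56×365 + 19×366 = 27394 days.
(2000 is a leap year (divisible by 400).)
June 2074: 30 − 17 = 13 days remain.
July 1–5, 2074: 5 days.
Residual: 18 days.
Total: 27412 days.
27412 is a multiple of 7, so the 17th of June, 1999 falls on the same weekday: Thursday.

Thursday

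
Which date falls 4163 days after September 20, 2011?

February 12, 2023

Count 4163 days after September 20, 2011:
Day-of-year of September 20, 2011: 263.
Day-of-year of February 12, 2023: 43.
2011 has 365 days, so 365 − 263 = 102 days remain in 2011.
Full years 2012–2022: 8 common + 3 leap = 8×365 + 3×366 = 4018 days.
Total: 102 + 4018 + 43 = 4163 days.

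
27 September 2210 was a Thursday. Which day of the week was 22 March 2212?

September 27, 2210 → September 27, 2211: 365 days.
September 2211: 30 − 27 = 3 days remain.
Then October (31), November (30), December (31), January (31), February 2212 (29): 31 + 30 + 31 + 31 + 29 = 152 days.
March 1–22, 2212: 22 days.
Residual: 177 days.
Total: 542 days.
542 mod 7 = 3, so 3 days after Thursday is Sunday.

Sunday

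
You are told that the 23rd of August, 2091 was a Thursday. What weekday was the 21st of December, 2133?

Day-of-year of August 23, 2091: 235.
Day-of-year of December 21, 2133: 355.
2091 has 365 days, so 365 − 235 = 130 days remain in 2091.
Full years 2092–2132: 31 common + 10 leap = 31×365 + 10×366 = 14975 days.
Total: 130 + 14975 + 355 = 15460 days.
15460 mod 7 = 4, so 4 days after Thursday is Monday.

Monday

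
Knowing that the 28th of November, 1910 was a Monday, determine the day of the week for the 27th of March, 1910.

Sunday

Count forward from the earlier date (March 27, 1910) to the later (November 28, 1910):
March 1910: 31 − 27 = 4 days remain.
Then April (30), May (31), June (30), July (31), August (31), September (30), October (31): 30 + 31 + 30 + 31 + 31 + 30 + 31 = 214 days.
November 1–28, 1910: 28 days.
Total: 4 + 214 + 28 = 246 days.
246 mod 7 = 1, so 1 day before Monday is Sunday.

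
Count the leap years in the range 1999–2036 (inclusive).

Years divisible by 4 in [1999, 2036]: 2000, 2004, 2008, 2012, 2016, 2020, 2024, 2028, 2032, 2036.
2000 is divisible by 400, so still leap.
No century exceptions apply. Count: 10.

10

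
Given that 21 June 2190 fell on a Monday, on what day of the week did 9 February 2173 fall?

Count forward from the earlier date (February 9, 2173) to the later (June 21, 2190):
Day-of-year of February 9, 2173: 40.
Day-of-year of June 21, 2190: 172.
2173 has 365 days, so 365 − 40 = 325 days remain in 2173.
Full years 2174–2189: 12 common + 4 leap = 12×365 + 4×366 = 5844 days.
Total: 325 + 5844 + 172 = 6341 days.
6341 mod 7 = 6, so 6 days before Monday is Tuesday.

Tuesday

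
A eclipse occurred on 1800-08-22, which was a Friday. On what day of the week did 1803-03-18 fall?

Day-of-year of August 22, 1800: 234.
Day-of-year of March 18, 1803: 77.
1800 has 365 days, so 365 − 234 = 131 days remain in 1800.
Full years: 1801: 365; 1802: 365. Sum = 730.
Total: 131 + 730 + 77 = 938 days.
938 is a multiple of 7, so 1803-03-18 falls on the same weekday: Friday.

Friday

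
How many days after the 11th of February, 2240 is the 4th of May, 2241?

448

February 2240: 29 − 11 = 18 days remain (2240 is a leap year, so February has 29 days).
Then 14 full months totalling 426 days.
May 1–4, 2241: 4 days.
Total: 18 + 426 + 4 = 448 days.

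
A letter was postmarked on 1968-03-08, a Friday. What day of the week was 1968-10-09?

Wednesday

March 1968: 31 − 8 = 23 days remain.
Then April (30), May (31), June (30), July (31), August (31), September (30): 30 + 31 + 30 + 31 + 31 + 30 = 183 days.
October 1–9, 1968: 9 days.
Total: 23 + 183 + 9 = 215 days.
215 mod 7 = 5, so 5 days after Friday is Wednesday.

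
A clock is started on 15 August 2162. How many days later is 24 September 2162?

August 2162: 31 − 15 = 16 days remain.
September 1–24, 2162: 24 days.
Total: 16 + 24 = 40 days.

40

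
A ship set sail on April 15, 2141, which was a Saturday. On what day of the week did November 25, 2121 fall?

Tuesday

Count forward from the earlier date (November 25, 2121) to the later (April 15, 2141):
From November 25, 2121 to November 25, 2140: 19 years, of which 5 contain a Feb 29 — 14×365 + 5×366 = 6940 days.
November 2140: 30 − 25 = 5 days remain.
Then December (31), January (31), February 2141 (28), March (31): 31 + 31 + 28 + 31 = 121 days.
April 1–15, 2141: 15 days.
Residual: 141 days.
Total: 7081 days.
7081 mod 7 = 4, so 4 days before Saturday is Tuesday.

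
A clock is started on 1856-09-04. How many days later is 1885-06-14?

Day-of-year of September 4, 1856: 248.
Day-of-year of June 14, 1885: 165.
1856 has 366 days, so 366 − 248 = 118 days remain in 1856.
Full years 1857–1884: 21 common + 7 leap = 21×365 + 7×366 = 10227 days.
Total: 118 + 10227 + 165 = 10510 days.

10510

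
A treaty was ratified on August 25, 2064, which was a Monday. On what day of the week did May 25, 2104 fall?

Day-of-year of August 25, 2064: 238.
Day-of-year of May 25, 2104: 146.
2064 has 366 days, so 366 − 238 = 128 days remain in 2064.
Full years 2065–2103: 31 common + 8 leap = 31×365 + 8×366 = 14243 days.
Total: 128 + 14243 + 146 = 14517 days.
14517 mod 7 = 6, so 6 days after Monday is Sunday.

Sunday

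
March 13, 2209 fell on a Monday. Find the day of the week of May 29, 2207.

Count forward from the earlier date (May 29, 2207) to the later (March 13, 2209):
May 2207: 31 − 29 = 2 days remain.
Then 21 full months totalling 639 days.
March 1–13, 2209: 13 days.
Total: 2 + 639 + 13 = 654 days.
654 mod 7 = 3, so 3 days before Monday is Friday.

Friday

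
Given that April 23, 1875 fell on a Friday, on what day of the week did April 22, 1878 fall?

Monday

April 23, 1875 → April 23, 1876: 366 days (1876 is a leap year).
April 23, 1876 → April 23, 1877: 365 days.
April 1877: 30 − 23 = 7 days remain.
Then 11 full months totalling 335 days.
April 1–22, 1878: 22 days.
Residual: 364 days.
Total: 1095 days.
1095 mod 7 = 3, so 3 days after Friday is Monday.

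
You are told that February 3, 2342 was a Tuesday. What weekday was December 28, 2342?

Monday

February 2342: 28 − 3 = 25 days remain (2342 is not a leap year, so February has 28 days).
Then 9 full months totalling 275 days.
December 1–28, 2342: 28 days.
Total: 25 + 275 + 28 = 328 days.
328 mod 7 = 6, so 6 days after Tuesday is Monday.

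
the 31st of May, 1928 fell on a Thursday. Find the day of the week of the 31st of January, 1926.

Count forward from the earlier date (January 31, 1926) to the later (May 31, 1928):
Day-of-year of January 31, 1926: 31.
Day-of-year of May 31, 1928: 152.
1926 has 365 days, so 365 − 31 = 334 days remain in 1926.
Full years: 1927: 365. Sum = 365.
Total: 334 + 365 + 152 = 851 days.
851 mod 7 = 4, so 4 days before Thursday is Sunday.

Sunday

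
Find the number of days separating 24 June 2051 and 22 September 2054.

1186

Day-of-year of June 24, 2051: 175.
Day-of-year of September 22, 2054: 265.
2051 has 365 days, so 365 − 175 = 190 days remain in 2051.
Full years: 2052: 366; 2053: 365. Sum = 731.
Total: 190 + 731 + 265 = 1186 days.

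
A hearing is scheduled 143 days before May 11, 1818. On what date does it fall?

December 19, 1817

Count 143 days before May 11, 1818:
December 1817: 31 − 19 = 12 days remain.
Then January (31), February 1818 (28), March (31), April (30): 31 + 28 + 31 + 30 = 120 days.
May 1–11, 1818: 11 days.
Total: 12 + 120 + 11 = 143 days.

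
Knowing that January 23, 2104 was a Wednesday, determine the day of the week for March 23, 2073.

Thursday

Count forward from the earlier date (March 23, 2073) to the later (January 23, 2104):
Day-of-year of March 23, 2073: 82.
Day-of-year of January 23, 2104: 23.
2073 has 365 days, so 365 − 82 = 283 days remain in 2073.
Full years 2074–2103: 24 common + 6 leap = 24×365 + 6×366 = 10956 days.
Total: 283 + 10956 + 23 = 11262 days.
11262 mod 7 = 6, so 6 days before Wednesday is Thursday.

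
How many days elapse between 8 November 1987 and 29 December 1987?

November 1987: 30 − 8 = 22 days remain.
December 1–29, 1987: 29 days.
Total: 22 + 29 = 51 days.

51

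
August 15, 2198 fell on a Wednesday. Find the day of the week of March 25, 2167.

Wednesday

Count forward from the earlier date (March 25, 2167) to the later (August 15, 2198):
Day-of-year of March 25, 2167: 84.
Day-of-year of August 15, 2198: 227.
2167 has 365 days, so 365 − 84 = 281 days remain in 2167.
Full years 2168–2197: 22 common + 8 leap = 22×365 + 8×366 = 10958 days.
Total: 281 + 10958 + 227 = 11466 days.
11466 is a multiple of 7, so March 25, 2167 falls on the same weekday: Wednesday.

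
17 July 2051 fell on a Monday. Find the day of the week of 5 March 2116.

Day-of-year of July 17, 2051: 198.
Day-of-year of March 5, 2116: 65.
2051 has 365 days, so 365 − 198 = 167 days remain in 2051.
Full years 2052–2115: 49 common + 15 leap = 49×365 + 15×366 = 23375 days.
Total: 167 + 23375 + 65 = 23607 days.
23607 mod 7 = 3, so 3 days after Monday is Thursday.

Thursday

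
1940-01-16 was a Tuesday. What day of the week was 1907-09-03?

Count forward from the earlier date (September 3, 1907) to the later (January 16, 1940):
Day-of-year of September 3, 1907: 246.
Day-of-year of January 16, 1940: 16.
1907 has 365 days, so 365 − 246 = 119 days remain in 1907.
Full years 1908–1939: 24 common + 8 leap = 24×365 + 8×366 = 11688 days.
Total: 119 + 11688 + 16 = 11823 days.
11823 is a multiple of 7, so 1907-09-03 falls on the same weekday: Tuesday.

Tuesday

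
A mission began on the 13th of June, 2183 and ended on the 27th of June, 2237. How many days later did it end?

19737

Day-of-year of June 13, 2183: 164.
Day-of-year of June 27, 2237: 178.
2183 has 365 days, so 365 − 164 = 201 days remain in 2183.
Full years 2184–2236: 40 common + 13 leap = 40×365 + 13×366 = 19358 days.
Total: 201 + 19358 + 178 = 19737 days.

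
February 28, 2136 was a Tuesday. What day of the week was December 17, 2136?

Monday

February 2136: 29 − 28 = 1 day remains (2136 is a leap year, so February has 29 days).
Then 9 full months totalling 275 days.
December 1–17, 2136: 17 days.
Total: 1 + 275 + 17 = 293 days.
293 mod 7 = 6, so 6 days after Tuesday is Monday.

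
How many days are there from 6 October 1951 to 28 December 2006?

20172

From October 6, 1951 to October 6, 2006: 55 years, of which 14 contain a Feb 29 — 41×365 + 14×366 = 20089 days.
(2000 is a leap year (divisible by 400).)
October 2006: 31 − 6 = 25 days remain.
Then November (30): 30 days.
December 1–28, 2006: 28 days.
Residual: 83 days.
Total: 20172 days.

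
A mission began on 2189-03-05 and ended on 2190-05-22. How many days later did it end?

March 2189: 31 − 5 = 26 days remain.
Then 13 full months totalling 395 days.
May 1–22, 2190: 22 days.
Total: 26 + 395 + 22 = 443 days.

443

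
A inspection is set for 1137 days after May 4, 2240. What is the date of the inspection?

June 15, 2243

Count 1137 days after May 4, 2240:
Day-of-year of May 4, 2240: 125.
Day-of-year of June 15, 2243: 166.
2240 has 366 days, so 366 − 125 = 241 days remain in 2240.
Full years: 2241: 365; 2242: 365. Sum = 730.
Total: 241 + 730 + 166 = 1137 days.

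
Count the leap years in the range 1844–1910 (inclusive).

Years divisible by 4: 1844, 1848, …, 1908 — 17 in all.
Of these, 1900 is divisible by 100 but not 400, so not leap.
Leap years: 17 − 1 = 16.

16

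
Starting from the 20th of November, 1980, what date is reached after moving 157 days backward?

the 16th of June, 1980

Count 157 days before November 20, 1980:
June 1980: 30 − 16 = 14 days remain.
Then July (31), August (31), September (30), October (31): 31 + 31 + 30 + 31 = 123 days.
November 1–20, 1980: 20 days.
Total: 14 + 123 + 20 = 157 days.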